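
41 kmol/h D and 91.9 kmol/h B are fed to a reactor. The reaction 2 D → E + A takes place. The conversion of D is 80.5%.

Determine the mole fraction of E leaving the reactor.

D reacted = 0.805 × 41 = 33.01 kmol/h; ν_D = −2, so ξ = 33.01/2 = 16.5 kmol/h.
Outlet amounts (n = n₀ + ν ξ):
  D: 41 − 2(16.5) = 7.995
  E: 0 + 1(16.5) = 16.5
  A: 0 + 1(16.5) = 16.5
  B: 91.9 (inert)
Total out = 132.9 kmol/h; y_E = 16.5 / 132.9 = 0.1242.

0.124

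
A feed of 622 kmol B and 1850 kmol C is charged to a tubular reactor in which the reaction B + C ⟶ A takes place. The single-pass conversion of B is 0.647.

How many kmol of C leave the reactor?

B reacted = 0.647 × 622 = 402.4 kmol; ν_B = −1, so ξ = 402.4/1 = 402.4 kmol.
Outlet amounts (n = n₀ + ν ξ):
  B: 622 − 1(402.4) = 219.6
  C: 1850 − 1(402.4) = 1448
  A: 0 + 1(402.4) = 402.4

1450 kmol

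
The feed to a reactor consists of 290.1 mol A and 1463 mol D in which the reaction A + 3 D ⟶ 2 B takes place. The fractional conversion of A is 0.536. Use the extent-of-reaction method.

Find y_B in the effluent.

A reacted = 0.536 × 290.1 = 155.5 mol; ν_A = −1, so ξ = 155.5/1 = 155.5 mol.
Outlet amounts (n = n₀ + ν ξ):
  A: 290.1 − 1(155.5) = 134.6
  D: 1463 − 3(155.5) = 996.5
  B: 0 + 2(155.5) = 311
Total out = 1442 mol; y_B = 311 / 1442 = 0.2156.

0.216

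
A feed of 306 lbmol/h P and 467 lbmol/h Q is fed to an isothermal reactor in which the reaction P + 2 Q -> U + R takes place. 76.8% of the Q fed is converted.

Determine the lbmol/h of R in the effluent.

179 lbmol/h

Q reacted = 0.768 × 467 = 358.7 lbmol/h; ν_Q = −2, so ξ = 358.7/2 = 179.3 lbmol/h.
Outlet amounts (n = n₀ + ν ξ):
  P: 306 − 1(179.3) = 126.7
  Q: 467 − 2(179.3) = 108.3
  U: 0 + 1(179.3) = 179.3
  R: 0 + 1(179.3) = 179.3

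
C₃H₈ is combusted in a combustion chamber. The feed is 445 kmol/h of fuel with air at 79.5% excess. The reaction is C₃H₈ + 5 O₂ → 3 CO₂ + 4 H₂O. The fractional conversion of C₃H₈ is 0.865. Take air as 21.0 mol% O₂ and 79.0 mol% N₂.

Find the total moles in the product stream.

19800 kmol/h

Stoichiometric O₂ = 5 × 445 = 2225 kmol/h; O₂ fed = 2225 × 1.795 = 3994 kmol/h.
N₂ fed = 3994 × 79/21 = 15020 kmol/h.
Fuel reacted = 0.865 × 445 → ξ = 384.9 kmol/h.
Outlet (n = n₀ + ν ξ):
  C₃H₈: 445 − 1(384.9) = 60.07
  O₂: 3994 − 5(384.9) = 2069
  N₂: 15020 (inert)
  CO₂: 0 + 3(384.9) = 1155
  H₂O: 0 + 4(384.9) = 1540
Total out = 60.07 + 2069 + 15020 + 1155 + 1540 = 19850 kmol/h.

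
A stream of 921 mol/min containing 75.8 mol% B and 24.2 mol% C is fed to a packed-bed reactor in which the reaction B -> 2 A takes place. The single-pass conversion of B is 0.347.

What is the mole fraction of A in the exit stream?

B reacted = 0.347 × 698.1 = 242.2 mol/min; ν_B = −1, so ξ = 242.2/1 = 242.2 mol/min.
Outlet amounts (n = n₀ + ν ξ):
  B: 698.1 − 1(242.2) = 455.9
  A: 0 + 2(242.2) = 484.5
  C: 222.9 (inert)
Total out = 1163 mol/min; y_A = 484.5 / 1163 = 0.4165.

0.417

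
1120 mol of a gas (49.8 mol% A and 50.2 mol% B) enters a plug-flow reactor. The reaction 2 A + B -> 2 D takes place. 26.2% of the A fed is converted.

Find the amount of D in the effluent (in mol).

146 mol

A reacted = 0.262 × 557.8 = 146.1 mol; ν_A = −2, so ξ = 146.1/2 = 73.07 mol.
Outlet amounts (n = n₀ + ν ξ):
  A: 557.8 − 2(73.07) = 411.6
  B: 562.2 − 1(73.07) = 489.2
  D: 0 + 2(73.07) = 146.1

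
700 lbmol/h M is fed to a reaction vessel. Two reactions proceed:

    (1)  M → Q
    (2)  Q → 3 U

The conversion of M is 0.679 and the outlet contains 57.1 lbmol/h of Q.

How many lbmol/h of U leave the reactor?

Conversion of M: M consumed = 1ξ₁ = 0.679 × 700 → ξ₁ = 475.3 lbmol/h.
Q balance: n_Q = 0 + 1ξ₁ − 1ξ₂ = 57.1 → ξ₂ = (1·475.3 − 57.1)/1 = 418.2 lbmol/h.
Outlet amounts (n = n₀ + Σ ν·ξ):
  M: 700 − 1(475.3) = 224.7
  Q: 0 + 1(475.3) − 1(418.2) = 57.1
  U: 0 + 3(418.2) = 1255

1250 lbmol/h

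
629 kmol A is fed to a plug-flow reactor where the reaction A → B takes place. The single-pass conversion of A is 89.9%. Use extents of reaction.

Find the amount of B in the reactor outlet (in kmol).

565 kmol

A reacted = 0.899 × 629 = 565.5 kmol; ν_A = −1, so ξ = 565.5/1 = 565.5 kmol.
Outlet amounts (n = n₀ + ν ξ):
  A: 629 − 1(565.5) = 63.53
  B: 0 + 1(565.5) = 565.5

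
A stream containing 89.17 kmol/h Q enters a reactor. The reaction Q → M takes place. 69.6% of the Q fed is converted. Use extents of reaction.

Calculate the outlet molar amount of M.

Q reacted = 0.696 × 89.17 = 62.06 kmol/h; ν_Q = −1, so ξ = 62.06/1 = 62.06 kmol/h.
Outlet amounts (n = n₀ + ν ξ):
  Q: 89.17 − 1(62.06) = 27.11
  M: 0 + 1(62.06) = 62.06

62.1 kmol/h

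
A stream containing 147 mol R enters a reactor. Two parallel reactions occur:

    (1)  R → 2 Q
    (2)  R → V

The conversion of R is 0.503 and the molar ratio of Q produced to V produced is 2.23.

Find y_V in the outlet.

Conversion of R: R consumed = 0.503 × 147 = 73.94 mol = 1ξ₁ + 1ξ₂.
Selectivity: 2ξ₁ / (1ξ₂) = 2.23 → ξ₁ = 1.115 ξ₂.
Substitute: (1·1.115 + 1) ξ₂ = 73.94 → ξ₂ = 34.96 mol, ξ₁ = 38.98 mol.
Outlet amounts (n = n₀ + Σ ν·ξ):
  R: 147 − 1(38.98) − 1(34.96) = 73.06
  Q: 0 + 2(38.98) = 77.96
  V: 0 + 1(34.96) = 34.96
Total out = 186 mol; y_V = 34.96 / 186 = 0.188.

0.188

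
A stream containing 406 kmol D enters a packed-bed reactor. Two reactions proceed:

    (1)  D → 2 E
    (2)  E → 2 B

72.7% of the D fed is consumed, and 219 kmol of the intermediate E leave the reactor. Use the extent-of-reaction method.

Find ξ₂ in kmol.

Conversion of D: D consumed = 1ξ₁ = 0.727 × 406 → ξ₁ = 295.2 kmol.
E balance: n_E = 0 + 2ξ₁ − 1ξ₂ = 219 → ξ₂ = (2·295.2 − 219)/1 = 371.3 kmol.
Outlet amounts (n = n₀ + Σ ν·ξ):
  D: 406 − 1(295.2) = 110.8
  E: 0 + 2(295.2) − 1(371.3) = 219
  B: 0 + 2(371.3) = 742.6

ξ₂ = 371 kmol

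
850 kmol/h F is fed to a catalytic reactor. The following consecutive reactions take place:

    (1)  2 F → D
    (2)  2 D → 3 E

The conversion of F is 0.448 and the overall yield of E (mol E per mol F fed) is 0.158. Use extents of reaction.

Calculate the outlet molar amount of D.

Conversion of F: F consumed = 2ξ₁ = 0.448 × 850 → ξ₁ = 190.4 kmol/h.
Yield of E: 3ξ₂ / 850 = 0.158 → ξ₂ = 44.77 kmol/h.
Outlet amounts (n = n₀ + Σ ν·ξ):
  F: 850 − 2(190.4) = 469.2
  D: 0 + 1(190.4) − 2(44.77) = 100.9
  E: 0 + 3(44.77) = 134.3

101 kmol/h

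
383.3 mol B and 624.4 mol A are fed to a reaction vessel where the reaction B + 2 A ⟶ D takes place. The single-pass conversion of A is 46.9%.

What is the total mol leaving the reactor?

A reacted = 0.469 × 624.4 = 292.8 mol; ν_A = −2, so ξ = 292.8/2 = 146.4 mol.
Outlet amounts (n = n₀ + ν ξ):
  B: 383.3 − 1(146.4) = 236.9
  A: 624.4 − 2(146.4) = 331.6
  D: 0 + 1(146.4) = 146.4
Total out = 236.9 + 331.6 + 146.4 = 714.9 mol.

715 mol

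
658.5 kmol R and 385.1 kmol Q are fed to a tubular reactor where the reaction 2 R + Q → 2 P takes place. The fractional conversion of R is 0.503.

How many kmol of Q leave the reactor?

219 kmol

R reacted = 0.503 × 658.5 = 331.2 kmol; ν_R = −2, so ξ = 331.2/2 = 165.6 kmol.
Outlet amounts (n = n₀ + ν ξ):
  R: 658.5 − 2(165.6) = 327.3
  Q: 385.1 − 1(165.6) = 219.5
  P: 0 + 2(165.6) = 331.2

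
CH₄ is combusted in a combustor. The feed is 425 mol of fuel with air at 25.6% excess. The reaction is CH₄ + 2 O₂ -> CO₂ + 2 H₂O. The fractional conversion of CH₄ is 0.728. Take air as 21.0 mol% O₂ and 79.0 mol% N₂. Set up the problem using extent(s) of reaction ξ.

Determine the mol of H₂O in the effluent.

619 mol

Stoichiometric O₂ = 2 × 425 = 850 mol; O₂ fed = 850 × 1.256 = 1068 mol.
N₂ fed = 1068 × 79/21 = 4016 mol.
Fuel reacted = 0.728 × 425 → ξ = 309.4 mol.
Outlet (n = n₀ + ν ξ):
  CH₄: 425 − 1(309.4) = 115.6
  O₂: 1068 − 2(309.4) = 448.8
  N₂: 4016 (inert)
  CO₂: 0 + 1(309.4) = 309.4
  H₂O: 0 + 2(309.4) = 618.8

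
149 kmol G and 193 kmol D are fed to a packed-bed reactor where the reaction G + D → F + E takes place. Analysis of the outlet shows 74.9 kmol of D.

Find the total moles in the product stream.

342 kmol

For D: n = n₀ − 1ξ → 74.9 = 193 − 1ξ, giving ξ = 118.1 kmol.
Outlet amounts (n = n₀ + ν ξ):
  G: 149 − 1(118.1) = 30.9
  D: 193 − 1(118.1) = 74.9
  F: 0 + 1(118.1) = 118.1
  E: 0 + 1(118.1) = 118.1
Total out = 30.9 + 74.9 + 118.1 + 118.1 = 342 kmol.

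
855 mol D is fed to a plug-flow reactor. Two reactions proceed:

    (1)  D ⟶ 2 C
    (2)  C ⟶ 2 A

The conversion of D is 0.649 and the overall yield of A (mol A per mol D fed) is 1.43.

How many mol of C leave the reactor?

Conversion of D: D consumed = 1ξ₁ = 0.649 × 855 → ξ₁ = 554.9 mol.
Yield of A: 2ξ₂ / 855 = 1.43 → ξ₂ = 611.3 mol.
Outlet amounts (n = n₀ + Σ ν·ξ):
  D: 855 − 1(554.9) = 300.1
  C: 0 + 2(554.9) − 1(611.3) = 498.5
  A: 0 + 2(611.3) = 1223

498 mol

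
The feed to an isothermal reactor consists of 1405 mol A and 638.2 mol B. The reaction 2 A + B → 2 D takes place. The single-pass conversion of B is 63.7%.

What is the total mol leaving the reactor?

1640 mol

B reacted = 0.637 × 638.2 = 406.5 mol; ν_B = −1, so ξ = 406.5/1 = 406.5 mol.
Outlet amounts (n = n₀ + ν ξ):
  A: 1405 − 2(406.5) = 591.9
  B: 638.2 − 1(406.5) = 231.7
  D: 0 + 2(406.5) = 813.1
Total out = 591.9 + 231.7 + 813.1 = 1637 mol.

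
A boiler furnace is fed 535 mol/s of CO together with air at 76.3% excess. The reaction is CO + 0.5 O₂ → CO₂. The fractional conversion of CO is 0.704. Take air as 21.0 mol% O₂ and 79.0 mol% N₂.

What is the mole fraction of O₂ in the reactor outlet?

0.109

Stoichiometric O₂ = 0.5 × 535 = 267.5 mol/s; O₂ fed = 267.5 × 1.763 = 471.6 mol/s.
N₂ fed = 471.6 × 79/21 = 1774 mol/s.
Fuel reacted = 0.704 × 535 → ξ = 376.6 mol/s.
Outlet (n = n₀ + ν ξ):
  CO: 535 − 1(376.6) = 158.4
  O₂: 471.6 − 0.5(376.6) = 283.3
  N₂: 1774 (inert)
  CO₂: 0 + 1(376.6) = 376.6
Total out = 2592 mol/s; y_O₂ = 283.3 / 2592 = 0.1093.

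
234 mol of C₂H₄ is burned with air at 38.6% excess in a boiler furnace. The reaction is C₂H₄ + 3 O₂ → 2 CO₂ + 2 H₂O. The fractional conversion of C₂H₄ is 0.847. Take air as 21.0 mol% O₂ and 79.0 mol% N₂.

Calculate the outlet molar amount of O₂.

378 mol

Stoichiometric O₂ = 3 × 234 = 702 mol; O₂ fed = 702 × 1.386 = 973 mol.
N₂ fed = 973 × 79/21 = 3660 mol.
Fuel reacted = 0.847 × 234 → ξ = 198.2 mol.
Outlet (n = n₀ + ν ξ):
  C₂H₄: 234 − 1(198.2) = 35.8
  O₂: 973 − 3(198.2) = 378.4
  N₂: 3660 (inert)
  CO₂: 0 + 2(198.2) = 396.4
  H₂O: 0 + 2(198.2) = 396.4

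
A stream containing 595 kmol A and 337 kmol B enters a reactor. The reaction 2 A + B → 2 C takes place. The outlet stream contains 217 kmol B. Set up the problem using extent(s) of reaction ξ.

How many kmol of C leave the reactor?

240 kmol

For B: n = n₀ − 1ξ → 217 = 337 − 1ξ, giving ξ = 120 kmol.
Outlet amounts (n = n₀ + ν ξ):
  A: 595 − 2(120) = 355
  B: 337 − 1(120) = 217
  C: 0 + 2(120) = 240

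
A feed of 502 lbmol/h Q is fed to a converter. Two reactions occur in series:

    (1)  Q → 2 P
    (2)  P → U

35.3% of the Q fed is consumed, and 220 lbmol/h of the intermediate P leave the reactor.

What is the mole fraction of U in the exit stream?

0.198

Conversion of Q: Q consumed = 1ξ₁ = 0.353 × 502 → ξ₁ = 177.2 lbmol/h.
P balance: n_P = 0 + 2ξ₁ − 1ξ₂ = 220 → ξ₂ = (2·177.2 − 220)/1 = 134.4 lbmol/h.
Outlet amounts (n = n₀ + Σ ν·ξ):
  Q: 502 − 1(177.2) = 324.8
  P: 0 + 2(177.2) − 1(134.4) = 220
  U: 0 + 1(134.4) = 134.4
Total out = 679.2 lbmol/h; y_U = 134.4 / 679.2 = 0.1979.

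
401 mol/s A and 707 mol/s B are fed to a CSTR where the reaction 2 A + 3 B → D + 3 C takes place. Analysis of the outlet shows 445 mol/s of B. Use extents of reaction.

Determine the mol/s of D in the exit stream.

For B: n = n₀ − 3ξ → 445 = 707 − 3ξ, giving ξ = 87.33 mol/s.
Outlet amounts (n = n₀ + ν ξ):
  A: 401 − 2(87.33) = 226.3
  B: 707 − 3(87.33) = 445
  D: 0 + 1(87.33) = 87.33
  C: 0 + 3(87.33) = 262

87.3 mol/s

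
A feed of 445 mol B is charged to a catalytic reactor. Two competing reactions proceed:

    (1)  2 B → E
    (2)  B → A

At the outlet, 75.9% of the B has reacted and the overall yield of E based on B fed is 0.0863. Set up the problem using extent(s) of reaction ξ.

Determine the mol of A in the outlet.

Yield of E: 1ξ₁ / 445 = 0.0863 → ξ₁ = 38.4 mol.
Conversion of B: 2ξ₁ + 1ξ₂ = 0.759 × 445 = 337.8 → ξ₂ = 260.9 mol.
Outlet amounts (n = n₀ + Σ ν·ξ):
  B: 445 − 2(38.4) − 1(260.9) = 107.2
  E: 0 + 1(38.4) = 38.4
  A: 0 + 1(260.9) = 260.9

261 mol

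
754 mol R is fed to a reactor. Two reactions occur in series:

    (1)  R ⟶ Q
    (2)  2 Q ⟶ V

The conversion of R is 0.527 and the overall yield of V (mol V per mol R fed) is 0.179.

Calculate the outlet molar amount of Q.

Conversion of R: R consumed = 1ξ₁ = 0.527 × 754 → ξ₁ = 397.4 mol.
Yield of V: 1ξ₂ / 754 = 0.179 → ξ₂ = 135 mol.
Outlet amounts (n = n₀ + Σ ν·ξ):
  R: 754 − 1(397.4) = 356.6
  Q: 0 + 1(397.4) − 2(135) = 127.4
  V: 0 + 1(135) = 135

127 mol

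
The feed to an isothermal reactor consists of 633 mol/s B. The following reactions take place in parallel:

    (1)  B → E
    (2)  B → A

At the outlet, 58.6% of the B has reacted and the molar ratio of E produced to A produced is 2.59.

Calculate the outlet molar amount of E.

268 mol/s

Conversion of B: B consumed = 0.586 × 633 = 370.9 mol/s = 1ξ₁ + 1ξ₂.
Selectivity: 1ξ₁ / (1ξ₂) = 2.59 → ξ₁ = 2.59 ξ₂.
Substitute: (1·2.59 + 1) ξ₂ = 370.9 → ξ₂ = 103.3 mol/s, ξ₁ = 267.6 mol/s.
Outlet amounts (n = n₀ + Σ ν·ξ):
  B: 633 − 1(267.6) − 1(103.3) = 262.1
  E: 0 + 1(267.6) = 267.6
  A: 0 + 1(103.3) = 103.3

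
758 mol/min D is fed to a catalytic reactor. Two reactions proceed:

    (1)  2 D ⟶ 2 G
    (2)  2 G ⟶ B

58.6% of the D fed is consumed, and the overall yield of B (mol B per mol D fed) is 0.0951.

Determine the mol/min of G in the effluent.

300 mol/min

Conversion of D: D consumed = 2ξ₁ = 0.586 × 758 → ξ₁ = 222.1 mol/min.
Yield of B: 1ξ₂ / 758 = 0.0951 → ξ₂ = 72.09 mol/min.
Outlet amounts (n = n₀ + Σ ν·ξ):
  D: 758 − 2(222.1) = 313.8
  G: 0 + 2(222.1) − 2(72.09) = 300
  B: 0 + 1(72.09) = 72.09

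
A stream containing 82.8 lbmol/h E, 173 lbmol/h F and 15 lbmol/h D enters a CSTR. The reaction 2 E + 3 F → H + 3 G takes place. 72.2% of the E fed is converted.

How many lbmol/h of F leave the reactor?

83.3 lbmol/h

E reacted = 0.722 × 82.8 = 59.78 lbmol/h; ν_E = −2, so ξ = 59.78/2 = 29.89 lbmol/h.
Outlet amounts (n = n₀ + ν ξ):
  E: 82.8 − 2(29.89) = 23.02
  F: 173 − 3(29.89) = 83.33
  H: 0 + 1(29.89) = 29.89
  G: 0 + 3(29.89) = 89.67
  D: 15 (inert)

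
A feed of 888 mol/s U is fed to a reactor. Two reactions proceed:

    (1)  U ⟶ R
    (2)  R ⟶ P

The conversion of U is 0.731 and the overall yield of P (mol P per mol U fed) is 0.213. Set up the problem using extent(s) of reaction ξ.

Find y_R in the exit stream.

Conversion of U: U consumed = 1ξ₁ = 0.731 × 888 → ξ₁ = 649.1 mol/s.
Yield of P: 1ξ₂ / 888 = 0.213 → ξ₂ = 189.1 mol/s.
Outlet amounts (n = n₀ + Σ ν·ξ):
  U: 888 − 1(649.1) = 238.9
  R: 0 + 1(649.1) − 1(189.1) = 460
  P: 0 + 1(189.1) = 189.1
Total out = 888 mol/s; y_R = 460 / 888 = 0.518.

0.518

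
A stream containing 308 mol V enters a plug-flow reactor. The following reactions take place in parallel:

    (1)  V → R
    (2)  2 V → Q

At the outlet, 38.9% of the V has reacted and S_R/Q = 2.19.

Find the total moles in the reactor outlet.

279 mol

Conversion of V: V consumed = 0.389 × 308 = 119.8 mol = 1ξ₁ + 2ξ₂.
Selectivity: 1ξ₁ / (1ξ₂) = 2.19 → ξ₁ = 2.19 ξ₂.
Substitute: (1·2.19 + 2) ξ₂ = 119.8 → ξ₂ = 28.59 mol, ξ₁ = 62.62 mol.
Outlet amounts (n = n₀ + Σ ν·ξ):
  V: 308 − 1(62.62) − 2(28.59) = 188.2
  R: 0 + 1(62.62) = 62.62
  Q: 0 + 1(28.59) = 28.59
Total out = 188.2 + 62.62 + 28.59 = 279.4 mol.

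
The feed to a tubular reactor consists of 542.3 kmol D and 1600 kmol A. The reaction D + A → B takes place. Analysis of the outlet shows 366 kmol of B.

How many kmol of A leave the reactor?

For B: n = n₀ + 1ξ → 366 = 0 + 1ξ, giving ξ = 366 kmol.
Outlet amounts (n = n₀ + ν ξ):
  D: 542.3 − 1(366) = 176.3
  A: 1600 − 1(366) = 1234
  B: 0 + 1(366) = 366

1230 kmol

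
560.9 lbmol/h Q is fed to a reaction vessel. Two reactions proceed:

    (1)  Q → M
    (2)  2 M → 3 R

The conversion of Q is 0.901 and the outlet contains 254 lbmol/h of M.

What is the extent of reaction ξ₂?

ξ₂ = 126 lbmol/h

Conversion of Q: Q consumed = 1ξ₁ = 0.901 × 560.9 → ξ₁ = 505.4 lbmol/h.
M balance: n_M = 0 + 1ξ₁ − 2ξ₂ = 254 → ξ₂ = (1·505.4 − 254)/2 = 125.7 lbmol/h.
Outlet amounts (n = n₀ + Σ ν·ξ):
  Q: 560.9 − 1(505.4) = 55.53
  M: 0 + 1(505.4) − 2(125.7) = 254
  R: 0 + 3(125.7) = 377.1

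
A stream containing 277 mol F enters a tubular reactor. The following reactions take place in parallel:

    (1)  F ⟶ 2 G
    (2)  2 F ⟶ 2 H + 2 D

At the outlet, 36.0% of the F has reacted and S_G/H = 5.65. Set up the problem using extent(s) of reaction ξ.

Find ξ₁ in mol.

ξ₁ = 73.6 mol

Conversion of F: F consumed = 0.36 × 277 = 99.72 mol = 1ξ₁ + 2ξ₂.
Selectivity: 2ξ₁ / (2ξ₂) = 5.65 → ξ₁ = 5.65 ξ₂.
Substitute: (1·5.65 + 2) ξ₂ = 99.72 → ξ₂ = 13.04 mol, ξ₁ = 73.65 mol.
Outlet amounts (n = n₀ + Σ ν·ξ):
  F: 277 − 1(73.65) − 2(13.04) = 177.3
  G: 0 + 2(73.65) = 147.3
  H: 0 + 2(13.04) = 26.07
  D: 0 + 2(13.04) = 26.07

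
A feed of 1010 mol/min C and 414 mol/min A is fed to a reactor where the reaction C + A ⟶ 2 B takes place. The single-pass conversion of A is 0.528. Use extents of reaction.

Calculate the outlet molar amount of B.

437 mol/min

A reacted = 0.528 × 414 = 218.6 mol/min; ν_A = −1, so ξ = 218.6/1 = 218.6 mol/min.
Outlet amounts (n = n₀ + ν ξ):
  C: 1010 − 1(218.6) = 791.4
  A: 414 − 1(218.6) = 195.4
  B: 0 + 2(218.6) = 437.2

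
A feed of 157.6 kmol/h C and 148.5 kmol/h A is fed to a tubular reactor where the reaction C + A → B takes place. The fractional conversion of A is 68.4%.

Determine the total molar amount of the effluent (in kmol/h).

205 kmol/h

A reacted = 0.684 × 148.5 = 101.6 kmol/h; ν_A = −1, so ξ = 101.6/1 = 101.6 kmol/h.
Outlet amounts (n = n₀ + ν ξ):
  C: 157.6 − 1(101.6) = 56.03
  A: 148.5 − 1(101.6) = 46.93
  B: 0 + 1(101.6) = 101.6
Total out = 56.03 + 46.93 + 101.6 = 204.5 kmol/h.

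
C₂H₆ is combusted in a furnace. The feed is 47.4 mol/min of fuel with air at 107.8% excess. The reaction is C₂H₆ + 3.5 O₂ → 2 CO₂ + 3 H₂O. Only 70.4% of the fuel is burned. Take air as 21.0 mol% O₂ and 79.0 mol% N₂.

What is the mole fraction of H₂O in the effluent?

Stoichiometric O₂ = 3.5 × 47.4 = 165.9 mol/min; O₂ fed = 165.9 × 2.078 = 344.7 mol/min.
N₂ fed = 344.7 × 79/21 = 1297 mol/min.
Fuel reacted = 0.704 × 47.4 → ξ = 33.37 mol/min.
Outlet (n = n₀ + ν ξ):
  C₂H₆: 47.4 − 1(33.37) = 14.03
  O₂: 344.7 − 3.5(33.37) = 227.9
  N₂: 1297 (inert)
  CO₂: 0 + 2(33.37) = 66.74
  H₂O: 0 + 3(33.37) = 100.1
Total out = 1706 mol/min; y_H₂O = 100.1 / 1706 = 0.05869.

0.0587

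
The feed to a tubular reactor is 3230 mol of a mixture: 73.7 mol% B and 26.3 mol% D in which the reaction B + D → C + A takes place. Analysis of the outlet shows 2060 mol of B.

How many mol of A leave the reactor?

For B: n = n₀ − 1ξ → 2060 = 2381 − 1ξ, giving ξ = 320.5 mol.
Outlet amounts (n = n₀ + ν ξ):
  B: 2381 − 1(320.5) = 2060
  D: 849.5 − 1(320.5) = 529
  C: 0 + 1(320.5) = 320.5
  A: 0 + 1(320.5) = 320.5

321 mol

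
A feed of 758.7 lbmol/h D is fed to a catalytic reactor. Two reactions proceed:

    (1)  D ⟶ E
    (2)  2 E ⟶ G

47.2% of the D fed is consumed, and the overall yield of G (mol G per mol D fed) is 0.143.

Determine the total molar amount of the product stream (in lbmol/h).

Conversion of D: D consumed = 1ξ₁ = 0.472 × 758.7 → ξ₁ = 358.1 lbmol/h.
Yield of G: 1ξ₂ / 758.7 = 0.143 → ξ₂ = 108.5 lbmol/h.
Outlet amounts (n = n₀ + Σ ν·ξ):
  D: 758.7 − 1(358.1) = 400.6
  E: 0 + 1(358.1) − 2(108.5) = 141.1
  G: 0 + 1(108.5) = 108.5
Total out = 400.6 + 141.1 + 108.5 = 650.2 lbmol/h.

650 lbmol/h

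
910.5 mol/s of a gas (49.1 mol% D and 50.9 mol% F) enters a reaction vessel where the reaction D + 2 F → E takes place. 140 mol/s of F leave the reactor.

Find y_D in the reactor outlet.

For F: n = n₀ − 2ξ → 140 = 463.4 − 2ξ, giving ξ = 161.7 mol/s.
Outlet amounts (n = n₀ + ν ξ):
  D: 447.1 − 1(161.7) = 285.3
  F: 463.4 − 2(161.7) = 140
  E: 0 + 1(161.7) = 161.7
Total out = 587.1 mol/s; y_D = 285.3 / 587.1 = 0.486.

0.486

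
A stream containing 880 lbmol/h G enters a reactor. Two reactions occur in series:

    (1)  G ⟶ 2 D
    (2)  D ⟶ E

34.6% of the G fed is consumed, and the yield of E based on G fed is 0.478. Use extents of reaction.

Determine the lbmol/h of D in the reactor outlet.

Conversion of G: G consumed = 1ξ₁ = 0.346 × 880 → ξ₁ = 304.5 lbmol/h.
Yield of E: 1ξ₂ / 880 = 0.478 → ξ₂ = 420.6 lbmol/h.
Outlet amounts (n = n₀ + Σ ν·ξ):
  G: 880 − 1(304.5) = 575.5
  D: 0 + 2(304.5) − 1(420.6) = 188.3
  E: 0 + 1(420.6) = 420.6

188 lbmol/h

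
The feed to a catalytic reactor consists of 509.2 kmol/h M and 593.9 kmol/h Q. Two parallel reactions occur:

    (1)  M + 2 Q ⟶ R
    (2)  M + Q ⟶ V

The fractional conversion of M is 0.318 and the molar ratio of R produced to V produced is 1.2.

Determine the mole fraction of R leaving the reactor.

0.104

Conversion of M: M consumed = 0.318 × 509.2 = 161.9 kmol/h = 1ξ₁ + 1ξ₂.
Selectivity: 1ξ₁ / (1ξ₂) = 1.2 → ξ₁ = 1.2 ξ₂.
Substitute: (1·1.2 + 1) ξ₂ = 161.9 → ξ₂ = 73.6 kmol/h, ξ₁ = 88.32 kmol/h.
Outlet amounts (n = n₀ + Σ ν·ξ):
  M: 509.2 − 1(88.32) − 1(73.6) = 347.3
  Q: 593.9 − 2(88.32) − 1(73.6) = 343.7
  R: 0 + 1(88.32) = 88.32
  V: 0 + 1(73.6) = 73.6
Total out = 852.9 kmol/h; y_R = 88.32 / 852.9 = 0.1036.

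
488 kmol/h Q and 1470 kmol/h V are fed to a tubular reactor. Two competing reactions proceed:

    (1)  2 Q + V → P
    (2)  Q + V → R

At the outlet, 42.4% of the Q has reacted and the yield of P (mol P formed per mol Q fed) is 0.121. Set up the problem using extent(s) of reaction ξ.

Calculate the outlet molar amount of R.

88.8 kmol/h

Yield of P: 1ξ₁ / 488 = 0.121 → ξ₁ = 59.05 kmol/h.
Conversion of Q: 2ξ₁ + 1ξ₂ = 0.424 × 488 = 206.9 → ξ₂ = 88.82 kmol/h.
Outlet amounts (n = n₀ + Σ ν·ξ):
  Q: 488 − 2(59.05) − 1(88.82) = 281.1
  V: 1470 − 1(59.05) − 1(88.82) = 1322
  P: 0 + 1(59.05) = 59.05
  R: 0 + 1(88.82) = 88.82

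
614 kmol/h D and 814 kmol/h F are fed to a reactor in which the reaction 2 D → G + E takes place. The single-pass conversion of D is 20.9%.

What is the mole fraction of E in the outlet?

0.0449

D reacted = 0.209 × 614 = 128.3 kmol/h; ν_D = −2, so ξ = 128.3/2 = 64.16 kmol/h.
Outlet amounts (n = n₀ + ν ξ):
  D: 614 − 2(64.16) = 485.7
  G: 0 + 1(64.16) = 64.16
  E: 0 + 1(64.16) = 64.16
  F: 814 (inert)
Total out = 1428 kmol/h; y_E = 64.16 / 1428 = 0.04493.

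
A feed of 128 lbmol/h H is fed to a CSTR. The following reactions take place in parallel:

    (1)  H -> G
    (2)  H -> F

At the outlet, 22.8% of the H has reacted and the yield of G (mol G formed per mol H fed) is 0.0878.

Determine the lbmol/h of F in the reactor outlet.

Yield of G: 1ξ₁ / 128 = 0.0878 → ξ₁ = 11.24 lbmol/h.
Conversion of H: 1ξ₁ + 1ξ₂ = 0.228 × 128 = 29.18 → ξ₂ = 17.95 lbmol/h.
Outlet amounts (n = n₀ + Σ ν·ξ):
  H: 128 − 1(11.24) − 1(17.95) = 98.82
  G: 0 + 1(11.24) = 11.24
  F: 0 + 1(17.95) = 17.95

17.9 lbmol/h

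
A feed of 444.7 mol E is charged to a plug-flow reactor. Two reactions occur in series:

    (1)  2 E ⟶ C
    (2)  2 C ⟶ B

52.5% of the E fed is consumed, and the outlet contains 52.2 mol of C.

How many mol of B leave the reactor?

Conversion of E: E consumed = 2ξ₁ = 0.525 × 444.7 → ξ₁ = 116.7 mol.
C balance: n_C = 0 + 1ξ₁ − 2ξ₂ = 52.2 → ξ₂ = (1·116.7 − 52.2)/2 = 32.27 mol.
Outlet amounts (n = n₀ + Σ ν·ξ):
  E: 444.7 − 2(116.7) = 211.2
  C: 0 + 1(116.7) − 2(32.27) = 52.2
  B: 0 + 1(32.27) = 32.27

32.3 mol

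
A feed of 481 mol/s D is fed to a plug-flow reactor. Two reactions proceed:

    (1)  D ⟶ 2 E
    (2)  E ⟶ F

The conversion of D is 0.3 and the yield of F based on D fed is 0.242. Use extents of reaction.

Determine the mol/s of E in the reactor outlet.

Conversion of D: D consumed = 1ξ₁ = 0.3 × 481 → ξ₁ = 144.3 mol/s.
Yield of F: 1ξ₂ / 481 = 0.242 → ξ₂ = 116.4 mol/s.
Outlet amounts (n = n₀ + Σ ν·ξ):
  D: 481 − 1(144.3) = 336.7
  E: 0 + 2(144.3) − 1(116.4) = 172.2
  F: 0 + 1(116.4) = 116.4

172 mol/s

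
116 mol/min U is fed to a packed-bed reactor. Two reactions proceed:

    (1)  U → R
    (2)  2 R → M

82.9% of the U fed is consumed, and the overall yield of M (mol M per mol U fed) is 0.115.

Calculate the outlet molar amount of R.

Conversion of U: U consumed = 1ξ₁ = 0.829 × 116 → ξ₁ = 96.16 mol/min.
Yield of M: 1ξ₂ / 116 = 0.115 → ξ₂ = 13.34 mol/min.
Outlet amounts (n = n₀ + Σ ν·ξ):
  U: 116 − 1(96.16) = 19.84
  R: 0 + 1(96.16) − 2(13.34) = 69.48
  M: 0 + 1(13.34) = 13.34

69.5 mol/min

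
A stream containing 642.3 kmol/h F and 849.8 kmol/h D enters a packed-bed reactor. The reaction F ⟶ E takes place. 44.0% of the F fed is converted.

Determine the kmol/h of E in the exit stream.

283 kmol/h

F reacted = 0.44 × 642.3 = 282.6 kmol/h; ν_F = −1, so ξ = 282.6/1 = 282.6 kmol/h.
Outlet amounts (n = n₀ + ν ξ):
  F: 642.3 − 1(282.6) = 359.7
  E: 0 + 1(282.6) = 282.6
  D: 849.8 (inert)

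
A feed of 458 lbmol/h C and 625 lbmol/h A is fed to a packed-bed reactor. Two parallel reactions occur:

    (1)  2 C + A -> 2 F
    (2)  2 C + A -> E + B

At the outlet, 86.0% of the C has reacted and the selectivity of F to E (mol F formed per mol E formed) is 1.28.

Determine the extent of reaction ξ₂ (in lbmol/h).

ξ₂ = 120 lbmol/h

Conversion of C: C consumed = 0.86 × 458 = 393.9 lbmol/h = 2ξ₁ + 2ξ₂.
Selectivity: 2ξ₁ / (1ξ₂) = 1.28 → ξ₁ = 0.64 ξ₂.
Substitute: (2·0.64 + 2) ξ₂ = 393.9 → ξ₂ = 120.1 lbmol/h, ξ₁ = 76.85 lbmol/h.
Outlet amounts (n = n₀ + Σ ν·ξ):
  C: 458 − 2(76.85) − 2(120.1) = 64.12
  A: 625 − 1(76.85) − 1(120.1) = 428.1
  F: 0 + 2(76.85) = 153.7
  E: 0 + 1(120.1) = 120.1
  B: 0 + 1(120.1) = 120.1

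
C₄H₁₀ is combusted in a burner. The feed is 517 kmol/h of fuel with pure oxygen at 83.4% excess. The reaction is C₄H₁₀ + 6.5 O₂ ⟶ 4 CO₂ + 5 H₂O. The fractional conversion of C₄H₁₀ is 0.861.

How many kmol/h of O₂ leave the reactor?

Stoichiometric O₂ = 6.5 × 517 = 3360 kmol/h; O₂ fed = 3360 × 1.834 = 6163 kmol/h.
Fuel reacted = 0.861 × 517 → ξ = 445.1 kmol/h.
Outlet (n = n₀ + ν ξ):
  C₄H₁₀: 517 − 1(445.1) = 71.86
  O₂: 6163 − 6.5(445.1) = 3270
  CO₂: 0 + 4(445.1) = 1781
  H₂O: 0 + 5(445.1) = 2226

3270 kmol/h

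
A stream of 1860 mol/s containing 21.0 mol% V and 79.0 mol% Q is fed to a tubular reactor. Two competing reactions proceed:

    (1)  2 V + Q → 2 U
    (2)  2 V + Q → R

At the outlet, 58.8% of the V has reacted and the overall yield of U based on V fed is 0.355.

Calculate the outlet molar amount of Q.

1350 mol/s

Yield of U: 2ξ₁ / 390.6 = 0.355 → ξ₁ = 69.33 mol/s.
Conversion of V: 2ξ₁ + 2ξ₂ = 0.588 × 390.6 = 229.7 → ξ₂ = 45.5 mol/s.
Outlet amounts (n = n₀ + Σ ν·ξ):
  V: 390.6 − 2(69.33) − 2(45.5) = 160.9
  Q: 1469 − 1(69.33) − 1(45.5) = 1355
  U: 0 + 2(69.33) = 138.7
  R: 0 + 1(45.5) = 45.5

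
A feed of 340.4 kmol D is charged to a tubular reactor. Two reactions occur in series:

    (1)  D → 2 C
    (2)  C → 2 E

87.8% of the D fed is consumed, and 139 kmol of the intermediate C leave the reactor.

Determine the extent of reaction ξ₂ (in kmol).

Conversion of D: D consumed = 1ξ₁ = 0.878 × 340.4 → ξ₁ = 298.9 kmol.
C balance: n_C = 0 + 2ξ₁ − 1ξ₂ = 139 → ξ₂ = (2·298.9 − 139)/1 = 458.7 kmol.
Outlet amounts (n = n₀ + Σ ν·ξ):
  D: 340.4 − 1(298.9) = 41.53
  C: 0 + 2(298.9) − 1(458.7) = 139
  E: 0 + 2(458.7) = 917.5

ξ₂ = 459 kmol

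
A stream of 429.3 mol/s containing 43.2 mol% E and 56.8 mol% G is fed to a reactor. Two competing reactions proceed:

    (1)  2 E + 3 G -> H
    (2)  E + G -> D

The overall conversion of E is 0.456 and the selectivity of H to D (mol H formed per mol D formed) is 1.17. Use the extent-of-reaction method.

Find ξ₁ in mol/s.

Conversion of E: E consumed = 0.456 × 185.5 = 84.57 mol/s = 2ξ₁ + 1ξ₂.
Selectivity: 1ξ₁ / (1ξ₂) = 1.17 → ξ₁ = 1.17 ξ₂.
Substitute: (2·1.17 + 1) ξ₂ = 84.57 → ξ₂ = 25.32 mol/s, ξ₁ = 29.62 mol/s.
Outlet amounts (n = n₀ + Σ ν·ξ):
  E: 185.5 − 2(29.62) − 1(25.32) = 100.9
  G: 243.8 − 3(29.62) − 1(25.32) = 129.6
  H: 0 + 1(29.62) = 29.62
  D: 0 + 1(25.32) = 25.32

ξ₁ = 29.6 mol/s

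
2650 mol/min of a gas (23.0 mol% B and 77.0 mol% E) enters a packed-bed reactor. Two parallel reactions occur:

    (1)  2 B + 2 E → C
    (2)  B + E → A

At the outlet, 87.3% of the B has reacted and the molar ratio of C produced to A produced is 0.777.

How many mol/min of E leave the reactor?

Conversion of B: B consumed = 0.873 × 609.5 = 532.1 mol/min = 2ξ₁ + 1ξ₂.
Selectivity: 1ξ₁ / (1ξ₂) = 0.777 → ξ₁ = 0.777 ξ₂.
Substitute: (2·0.777 + 1) ξ₂ = 532.1 → ξ₂ = 208.3 mol/min, ξ₁ = 161.9 mol/min.
Outlet amounts (n = n₀ + Σ ν·ξ):
  B: 609.5 − 2(161.9) − 1(208.3) = 77.41
  E: 2040 − 2(161.9) − 1(208.3) = 1508
  C: 0 + 1(161.9) = 161.9
  A: 0 + 1(208.3) = 208.3

1510 mol/min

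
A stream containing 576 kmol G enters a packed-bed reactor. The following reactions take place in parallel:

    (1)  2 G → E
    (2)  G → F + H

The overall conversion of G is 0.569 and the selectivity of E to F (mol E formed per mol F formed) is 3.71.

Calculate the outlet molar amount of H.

38.9 kmol

Conversion of G: G consumed = 0.569 × 576 = 327.7 kmol = 2ξ₁ + 1ξ₂.
Selectivity: 1ξ₁ / (1ξ₂) = 3.71 → ξ₁ = 3.71 ξ₂.
Substitute: (2·3.71 + 1) ξ₂ = 327.7 → ξ₂ = 38.92 kmol, ξ₁ = 144.4 kmol.
Outlet amounts (n = n₀ + Σ ν·ξ):
  G: 576 − 2(144.4) − 1(38.92) = 248.3
  E: 0 + 1(144.4) = 144.4
  F: 0 + 1(38.92) = 38.92
  H: 0 + 1(38.92) = 38.92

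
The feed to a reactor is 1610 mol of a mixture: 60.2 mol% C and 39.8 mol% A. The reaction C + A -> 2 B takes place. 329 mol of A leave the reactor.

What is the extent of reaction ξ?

For A: n = n₀ − 1ξ → 329 = 640.8 − 1ξ, giving ξ = 311.8 mol.
Outlet amounts (n = n₀ + ν ξ):
  C: 969.2 − 1(311.8) = 657.4
  A: 640.8 − 1(311.8) = 329
  B: 0 + 2(311.8) = 623.6

ξ = 312 mol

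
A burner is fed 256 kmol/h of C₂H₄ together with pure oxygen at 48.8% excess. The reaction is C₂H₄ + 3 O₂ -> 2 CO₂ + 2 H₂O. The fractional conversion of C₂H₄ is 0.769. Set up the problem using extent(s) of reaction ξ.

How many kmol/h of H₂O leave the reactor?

Stoichiometric O₂ = 3 × 256 = 768 kmol/h; O₂ fed = 768 × 1.488 = 1143 kmol/h.
Fuel reacted = 0.769 × 256 → ξ = 196.9 kmol/h.
Outlet (n = n₀ + ν ξ):
  C₂H₄: 256 − 1(196.9) = 59.14
  O₂: 1143 − 3(196.9) = 552.2
  CO₂: 0 + 2(196.9) = 393.7
  H₂O: 0 + 2(196.9) = 393.7

394 kmol/h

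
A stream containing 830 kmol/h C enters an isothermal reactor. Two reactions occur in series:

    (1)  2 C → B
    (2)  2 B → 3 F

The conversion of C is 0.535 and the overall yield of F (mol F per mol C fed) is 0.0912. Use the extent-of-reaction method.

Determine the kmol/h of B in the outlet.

Conversion of C: C consumed = 2ξ₁ = 0.535 × 830 → ξ₁ = 222 kmol/h.
Yield of F: 3ξ₂ / 830 = 0.0912 → ξ₂ = 25.23 kmol/h.
Outlet amounts (n = n₀ + Σ ν·ξ):
  C: 830 − 2(222) = 385.9
  B: 0 + 1(222) − 2(25.23) = 171.6
  F: 0 + 3(25.23) = 75.7

172 kmol/h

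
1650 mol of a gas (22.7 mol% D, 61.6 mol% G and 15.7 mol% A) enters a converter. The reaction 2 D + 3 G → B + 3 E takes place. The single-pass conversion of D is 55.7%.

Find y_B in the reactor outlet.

D reacted = 0.557 × 374.6 = 208.6 mol; ν_D = −2, so ξ = 208.6/2 = 104.3 mol.
Outlet amounts (n = n₀ + ν ξ):
  D: 374.6 − 2(104.3) = 165.9
  G: 1016 − 3(104.3) = 703.5
  B: 0 + 1(104.3) = 104.3
  E: 0 + 3(104.3) = 312.9
  A: 259.1 (inert)
Total out = 1546 mol; y_B = 104.3 / 1546 = 0.06749.

0.0675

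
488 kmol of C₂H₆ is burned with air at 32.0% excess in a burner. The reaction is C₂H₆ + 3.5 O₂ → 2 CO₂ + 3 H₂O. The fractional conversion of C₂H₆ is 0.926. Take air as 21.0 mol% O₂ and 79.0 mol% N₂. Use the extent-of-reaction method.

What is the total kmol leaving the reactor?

11400 kmol

Stoichiometric O₂ = 3.5 × 488 = 1708 kmol; O₂ fed = 1708 × 1.320 = 2255 kmol.
N₂ fed = 2255 × 79/21 = 8481 kmol.
Fuel reacted = 0.926 × 488 → ξ = 451.9 kmol.
Outlet (n = n₀ + ν ξ):
  C₂H₆: 488 − 1(451.9) = 36.11
  O₂: 2255 − 3.5(451.9) = 673
  N₂: 8481 (inert)
  CO₂: 0 + 2(451.9) = 903.8
  H₂O: 0 + 3(451.9) = 1356
Total out = 36.11 + 673 + 8481 + 903.8 + 1356 = 11450 kmol.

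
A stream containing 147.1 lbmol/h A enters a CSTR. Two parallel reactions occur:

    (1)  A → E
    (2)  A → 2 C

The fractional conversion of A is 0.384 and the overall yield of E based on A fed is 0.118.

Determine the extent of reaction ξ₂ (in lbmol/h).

ξ₂ = 39.1 lbmol/h

Yield of E: 1ξ₁ / 147.1 = 0.118 → ξ₁ = 17.36 lbmol/h.
Conversion of A: 1ξ₁ + 1ξ₂ = 0.384 × 147.1 = 56.49 → ξ₂ = 39.13 lbmol/h.
Outlet amounts (n = n₀ + Σ ν·ξ):
  A: 147.1 − 1(17.36) − 1(39.13) = 90.61
  E: 0 + 1(17.36) = 17.36
  C: 0 + 2(39.13) = 78.26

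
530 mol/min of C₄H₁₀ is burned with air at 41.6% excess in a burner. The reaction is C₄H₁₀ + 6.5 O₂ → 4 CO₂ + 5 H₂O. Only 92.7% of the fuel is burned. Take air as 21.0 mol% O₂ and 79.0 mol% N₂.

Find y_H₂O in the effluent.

0.1

Stoichiometric O₂ = 6.5 × 530 = 3445 mol/min; O₂ fed = 3445 × 1.416 = 4878 mol/min.
N₂ fed = 4878 × 79/21 = 18350 mol/min.
Fuel reacted = 0.927 × 530 → ξ = 491.3 mol/min.
Outlet (n = n₀ + ν ξ):
  C₄H₁₀: 530 − 1(491.3) = 38.69
  O₂: 4878 − 6.5(491.3) = 1685
  N₂: 18350 (inert)
  CO₂: 0 + 4(491.3) = 1965
  H₂O: 0 + 5(491.3) = 2457
Total out = 24500 mol/min; y_H₂O = 2457 / 24500 = 0.1003.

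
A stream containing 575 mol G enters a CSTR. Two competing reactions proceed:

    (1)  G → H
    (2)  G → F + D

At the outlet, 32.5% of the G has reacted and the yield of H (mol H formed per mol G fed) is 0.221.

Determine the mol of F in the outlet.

59.8 mol

Yield of H: 1ξ₁ / 575 = 0.221 → ξ₁ = 127.1 mol.
Conversion of G: 1ξ₁ + 1ξ₂ = 0.325 × 575 = 186.9 → ξ₂ = 59.8 mol.
Outlet amounts (n = n₀ + Σ ν·ξ):
  G: 575 − 1(127.1) − 1(59.8) = 388.1
  H: 0 + 1(127.1) = 127.1
  F: 0 + 1(59.8) = 59.8
  D: 0 + 1(59.8) = 59.8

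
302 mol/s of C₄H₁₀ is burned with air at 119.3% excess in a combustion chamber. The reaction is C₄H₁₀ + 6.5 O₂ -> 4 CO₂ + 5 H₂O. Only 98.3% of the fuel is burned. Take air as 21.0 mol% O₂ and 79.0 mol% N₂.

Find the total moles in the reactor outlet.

Stoichiometric O₂ = 6.5 × 302 = 1963 mol/s; O₂ fed = 1963 × 2.193 = 4305 mol/s.
N₂ fed = 4305 × 79/21 = 16190 mol/s.
Fuel reacted = 0.983 × 302 → ξ = 296.9 mol/s.
Outlet (n = n₀ + ν ξ):
  C₄H₁₀: 302 − 1(296.9) = 5.134
  O₂: 4305 − 6.5(296.9) = 2375
  N₂: 16190 (inert)
  CO₂: 0 + 4(296.9) = 1187
  H₂O: 0 + 5(296.9) = 1484
Total out = 5.134 + 2375 + 16190 + 1187 + 1484 = 21250 mol/s.

21200 mol/s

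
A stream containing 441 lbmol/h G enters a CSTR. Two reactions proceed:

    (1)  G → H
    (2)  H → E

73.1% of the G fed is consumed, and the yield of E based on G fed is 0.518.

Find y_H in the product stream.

Conversion of G: G consumed = 1ξ₁ = 0.731 × 441 → ξ₁ = 322.4 lbmol/h.
Yield of E: 1ξ₂ / 441 = 0.518 → ξ₂ = 228.4 lbmol/h.
Outlet amounts (n = n₀ + Σ ν·ξ):
  G: 441 − 1(322.4) = 118.6
  H: 0 + 1(322.4) − 1(228.4) = 93.93
  E: 0 + 1(228.4) = 228.4
Total out = 441 lbmol/h; y_H = 93.93 / 441 = 0.213.

0.213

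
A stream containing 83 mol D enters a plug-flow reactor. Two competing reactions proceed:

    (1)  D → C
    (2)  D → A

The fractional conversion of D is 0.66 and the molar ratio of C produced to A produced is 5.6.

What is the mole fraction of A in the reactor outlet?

Conversion of D: D consumed = 0.66 × 83 = 54.78 mol = 1ξ₁ + 1ξ₂.
Selectivity: 1ξ₁ / (1ξ₂) = 5.6 → ξ₁ = 5.6 ξ₂.
Substitute: (1·5.6 + 1) ξ₂ = 54.78 → ξ₂ = 8.3 mol, ξ₁ = 46.48 mol.
Outlet amounts (n = n₀ + Σ ν·ξ):
  D: 83 − 1(46.48) − 1(8.3) = 28.22
  C: 0 + 1(46.48) = 46.48
  A: 0 + 1(8.3) = 8.3
Total out = 83 mol; y_A = 8.3 / 83 = 0.1.

0.1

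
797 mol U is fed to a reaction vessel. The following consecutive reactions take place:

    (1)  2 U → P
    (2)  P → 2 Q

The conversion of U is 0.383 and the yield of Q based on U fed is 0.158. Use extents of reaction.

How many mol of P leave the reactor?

Conversion of U: U consumed = 2ξ₁ = 0.383 × 797 → ξ₁ = 152.6 mol.
Yield of Q: 2ξ₂ / 797 = 0.158 → ξ₂ = 62.96 mol.
Outlet amounts (n = n₀ + Σ ν·ξ):
  U: 797 − 2(152.6) = 491.7
  P: 0 + 1(152.6) − 1(62.96) = 89.66
  Q: 0 + 2(62.96) = 125.9

89.7 mol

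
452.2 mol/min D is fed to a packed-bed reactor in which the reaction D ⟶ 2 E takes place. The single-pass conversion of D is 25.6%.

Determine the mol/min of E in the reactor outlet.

232 mol/min

D reacted = 0.256 × 452.2 = 115.8 mol/min; ν_D = −1, so ξ = 115.8/1 = 115.8 mol/min.
Outlet amounts (n = n₀ + ν ξ):
  D: 452.2 − 1(115.8) = 336.4
  E: 0 + 2(115.8) = 231.5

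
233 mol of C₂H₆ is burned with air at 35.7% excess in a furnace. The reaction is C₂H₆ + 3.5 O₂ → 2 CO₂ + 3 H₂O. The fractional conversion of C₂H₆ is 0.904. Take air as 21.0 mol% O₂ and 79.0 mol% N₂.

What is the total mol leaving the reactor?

Stoichiometric O₂ = 3.5 × 233 = 815.5 mol; O₂ fed = 815.5 × 1.357 = 1107 mol.
N₂ fed = 1107 × 79/21 = 4163 mol.
Fuel reacted = 0.904 × 233 → ξ = 210.6 mol.
Outlet (n = n₀ + ν ξ):
  C₂H₆: 233 − 1(210.6) = 22.37
  O₂: 1107 − 3.5(210.6) = 369.4
  N₂: 4163 (inert)
  CO₂: 0 + 2(210.6) = 421.3
  H₂O: 0 + 3(210.6) = 631.9
Total out = 22.37 + 369.4 + 4163 + 421.3 + 631.9 = 5608 mol.

5610 mol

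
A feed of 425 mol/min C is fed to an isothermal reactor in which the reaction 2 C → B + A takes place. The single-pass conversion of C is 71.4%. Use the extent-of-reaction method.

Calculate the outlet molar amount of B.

C reacted = 0.714 × 425 = 303.4 mol/min; ν_C = −2, so ξ = 303.4/2 = 151.7 mol/min.
Outlet amounts (n = n₀ + ν ξ):
  C: 425 − 2(151.7) = 121.6
  B: 0 + 1(151.7) = 151.7
  A: 0 + 1(151.7) = 151.7

152 mol/min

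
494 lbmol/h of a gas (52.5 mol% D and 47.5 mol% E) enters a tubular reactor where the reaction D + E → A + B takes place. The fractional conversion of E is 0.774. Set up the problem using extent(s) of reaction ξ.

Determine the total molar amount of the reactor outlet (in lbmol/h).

E reacted = 0.774 × 234.7 = 181.6 lbmol/h; ν_E = −1, so ξ = 181.6/1 = 181.6 lbmol/h.
Outlet amounts (n = n₀ + ν ξ):
  D: 259.4 − 1(181.6) = 77.73
  E: 234.7 − 1(181.6) = 53.03
  A: 0 + 1(181.6) = 181.6
  B: 0 + 1(181.6) = 181.6
Total out = 77.73 + 53.03 + 181.6 + 181.6 = 494 lbmol/h.

494 lbmol/h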